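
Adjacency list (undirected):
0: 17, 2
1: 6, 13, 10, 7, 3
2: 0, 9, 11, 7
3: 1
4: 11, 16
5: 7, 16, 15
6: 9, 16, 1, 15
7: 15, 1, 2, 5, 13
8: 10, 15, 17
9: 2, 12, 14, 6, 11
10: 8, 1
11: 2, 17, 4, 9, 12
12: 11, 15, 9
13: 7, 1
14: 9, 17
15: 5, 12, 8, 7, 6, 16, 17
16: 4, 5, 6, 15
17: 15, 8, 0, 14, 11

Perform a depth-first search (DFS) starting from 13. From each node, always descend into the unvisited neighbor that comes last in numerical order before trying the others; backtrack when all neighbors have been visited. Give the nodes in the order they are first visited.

13 -> 7 -> 15 -> 17 -> 14 -> 9 -> 12 -> 11 -> 4 -> 16 -> 6 -> 1 -> 10 -> 8 -> 3 -> 5 -> 2 -> 0

Visit 13
13 → 7
7 → 15
15 → 17
17 → 14
14 → 9
9 → 12
12 → 11
11 → 4
4 → 16
16 → 6
6 → 1
1 → 10
10 → 8
1 → 3
16 → 5
11 → 2
2 → 0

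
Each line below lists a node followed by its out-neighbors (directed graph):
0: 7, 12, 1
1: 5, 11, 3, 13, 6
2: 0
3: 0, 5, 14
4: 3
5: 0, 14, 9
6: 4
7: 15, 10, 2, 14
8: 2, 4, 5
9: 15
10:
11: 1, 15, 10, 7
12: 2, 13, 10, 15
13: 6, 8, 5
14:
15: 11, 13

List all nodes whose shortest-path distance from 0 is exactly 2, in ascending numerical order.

Level 0: 0
Level 1: 1, 7, 12
Level 2: 2, 3, 5, 6, 10, 11, 13, 14, 15
Level 3: 4, 8, 9

2, 3, 5, 6, 10, 11, 13, 14, 15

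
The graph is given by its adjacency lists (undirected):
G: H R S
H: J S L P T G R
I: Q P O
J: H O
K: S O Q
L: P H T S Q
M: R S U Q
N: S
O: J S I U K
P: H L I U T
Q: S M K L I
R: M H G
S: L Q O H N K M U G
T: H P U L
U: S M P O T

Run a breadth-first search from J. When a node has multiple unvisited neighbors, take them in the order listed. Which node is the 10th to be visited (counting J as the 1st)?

I

Visit J; enqueue H, O → queue [H, O]
Visit H; enqueue S, L, P, T, G, R → queue [O, S, L, P, T, G, R]
Visit O; enqueue I, U, K → queue [S, L, P, T, G, R, I, U, K]
Visit S; enqueue Q, N, M → queue [L, P, T, G, R, I, U, K, Q, N, M]
Visit L → queue [P, T, G, R, I, U, K, Q, N, M]
Visit P → queue [T, G, R, I, U, K, Q, N, M]
Visit T → queue [G, R, I, U, K, Q, N, M]
Visit G → queue [R, I, U, K, Q, N, M]
Visit R → queue [I, U, K, Q, N, M]
Visit I → queue [U, K, Q, N, M]
Visit U → queue [K, Q, N, M]
Visit K → queue [Q, N, M]
Visit Q → queue [N, M]
Visit N → queue [M]
Visit M → queue []

Visit order: J, H, O, S, L, P, T, G, R, I, U, K, Q, N, M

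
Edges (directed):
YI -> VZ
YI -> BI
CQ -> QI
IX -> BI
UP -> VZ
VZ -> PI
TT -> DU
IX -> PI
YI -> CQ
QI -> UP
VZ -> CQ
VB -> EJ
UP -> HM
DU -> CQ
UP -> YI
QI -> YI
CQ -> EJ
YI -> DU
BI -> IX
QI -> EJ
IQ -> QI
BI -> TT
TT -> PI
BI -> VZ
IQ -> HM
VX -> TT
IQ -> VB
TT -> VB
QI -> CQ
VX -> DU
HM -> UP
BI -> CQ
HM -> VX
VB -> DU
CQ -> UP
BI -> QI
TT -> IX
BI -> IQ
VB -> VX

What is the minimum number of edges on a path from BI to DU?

Level 0: BI
Level 1: CQ, IQ, IX, QI, TT, VZ
Level 2: DU, EJ, HM, PI, UP, VB, YI
Level 3: VX
DU first appears at level 2.

2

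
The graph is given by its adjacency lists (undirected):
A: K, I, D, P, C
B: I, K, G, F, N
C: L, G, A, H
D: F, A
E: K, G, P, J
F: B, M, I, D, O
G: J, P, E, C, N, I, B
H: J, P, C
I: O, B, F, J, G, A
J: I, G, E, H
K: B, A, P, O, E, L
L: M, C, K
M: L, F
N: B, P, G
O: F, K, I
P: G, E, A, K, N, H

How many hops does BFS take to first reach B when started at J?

Level 0: J
Level 1: E, G, H, I
Level 2: A, B, C, F, K, N, O, P
Level 3: D, L, M
B first appears at level 2.

2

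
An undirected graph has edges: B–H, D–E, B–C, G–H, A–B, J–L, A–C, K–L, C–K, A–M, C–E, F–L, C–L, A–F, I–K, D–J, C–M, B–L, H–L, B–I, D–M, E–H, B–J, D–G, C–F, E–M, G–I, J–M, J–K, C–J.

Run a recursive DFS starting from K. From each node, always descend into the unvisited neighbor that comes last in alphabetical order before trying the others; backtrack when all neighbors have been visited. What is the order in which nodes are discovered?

Visit K
K → L
L → J
J → M
M → E
E → H
H → G
G → I
I → B
B → C
C → F
F → A
G → D

K, L, J, M, E, H, G, I, B, C, F, A, D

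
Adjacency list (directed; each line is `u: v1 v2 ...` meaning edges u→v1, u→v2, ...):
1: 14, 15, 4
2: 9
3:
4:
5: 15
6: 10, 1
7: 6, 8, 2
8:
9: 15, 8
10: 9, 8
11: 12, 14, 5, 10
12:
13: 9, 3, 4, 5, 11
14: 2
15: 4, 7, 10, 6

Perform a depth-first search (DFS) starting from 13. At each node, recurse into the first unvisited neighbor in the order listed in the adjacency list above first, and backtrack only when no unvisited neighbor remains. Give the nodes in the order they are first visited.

Visit 13
13 → 9
9 → 15
15 → 4
15 → 7
7 → 6
6 → 10
10 → 8
6 → 1
1 → 14
14 → 2
13 → 3
13 → 5
13 → 11
11 → 12

13, 9, 15, 4, 7, 6, 10, 8, 1, 14, 2, 3, 5, 11, 12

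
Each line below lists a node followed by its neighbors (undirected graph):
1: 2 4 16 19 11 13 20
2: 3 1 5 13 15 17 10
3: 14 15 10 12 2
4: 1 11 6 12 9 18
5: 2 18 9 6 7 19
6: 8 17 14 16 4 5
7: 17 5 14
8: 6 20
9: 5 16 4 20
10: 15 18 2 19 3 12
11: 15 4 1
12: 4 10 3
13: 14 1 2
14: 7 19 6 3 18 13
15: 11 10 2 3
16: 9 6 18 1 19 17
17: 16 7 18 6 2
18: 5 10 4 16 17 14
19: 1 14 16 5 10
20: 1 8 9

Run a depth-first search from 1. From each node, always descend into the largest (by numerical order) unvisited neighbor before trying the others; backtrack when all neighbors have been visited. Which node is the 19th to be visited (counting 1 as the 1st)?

2

Visit 1
1 → 20
20 → 9
9 → 16
16 → 19
19 → 14
14 → 18
18 → 17
17 → 7
7 → 5
5 → 6
6 → 8
6 → 4
4 → 12
12 → 10
10 → 15
15 → 11
15 → 3
3 → 2
2 → 13

Visit order: 1, 20, 9, 16, 19, 14, 18, 17, 7, 5, 6, 8, 4, 12, 10, 15, 11, 3, 2, 13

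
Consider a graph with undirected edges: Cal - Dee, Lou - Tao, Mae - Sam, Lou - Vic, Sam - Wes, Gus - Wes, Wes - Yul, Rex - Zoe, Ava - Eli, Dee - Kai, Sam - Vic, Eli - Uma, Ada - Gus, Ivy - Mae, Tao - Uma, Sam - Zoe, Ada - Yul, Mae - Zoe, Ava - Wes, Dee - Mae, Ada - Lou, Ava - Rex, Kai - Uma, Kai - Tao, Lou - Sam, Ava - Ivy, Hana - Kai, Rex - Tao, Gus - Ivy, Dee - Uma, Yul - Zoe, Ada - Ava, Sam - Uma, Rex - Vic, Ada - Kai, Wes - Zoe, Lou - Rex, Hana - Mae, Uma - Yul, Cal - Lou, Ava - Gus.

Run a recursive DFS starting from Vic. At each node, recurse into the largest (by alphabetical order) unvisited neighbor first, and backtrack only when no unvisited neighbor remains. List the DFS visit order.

Visit Vic
Vic → Sam
Sam → Zoe
Zoe → Yul
Yul → Wes
Wes → Gus
Gus → Ivy
Ivy → Mae
Mae → Hana
Hana → Kai
Kai → Uma
Uma → Tao
Tao → Rex
Rex → Lou
Lou → Cal
Cal → Dee
Lou → Ada
Ada → Ava
Ava → Eli

Vic Sam Zoe Yul Wes Gus Ivy Mae Hana Kai Uma Tao Rex Lou Cal Dee Ada Ava Eli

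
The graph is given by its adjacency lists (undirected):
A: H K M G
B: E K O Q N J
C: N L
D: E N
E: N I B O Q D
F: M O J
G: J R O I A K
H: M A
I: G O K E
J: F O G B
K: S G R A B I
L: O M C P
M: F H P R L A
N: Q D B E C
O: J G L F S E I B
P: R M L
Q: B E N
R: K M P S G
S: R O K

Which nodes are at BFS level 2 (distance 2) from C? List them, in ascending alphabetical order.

Level 0: C
Level 1: L, N
Level 2: B, D, E, M, O, P, Q
Level 3: A, F, G, H, I, J, K, R, S

B, D, E, M, O, P, Q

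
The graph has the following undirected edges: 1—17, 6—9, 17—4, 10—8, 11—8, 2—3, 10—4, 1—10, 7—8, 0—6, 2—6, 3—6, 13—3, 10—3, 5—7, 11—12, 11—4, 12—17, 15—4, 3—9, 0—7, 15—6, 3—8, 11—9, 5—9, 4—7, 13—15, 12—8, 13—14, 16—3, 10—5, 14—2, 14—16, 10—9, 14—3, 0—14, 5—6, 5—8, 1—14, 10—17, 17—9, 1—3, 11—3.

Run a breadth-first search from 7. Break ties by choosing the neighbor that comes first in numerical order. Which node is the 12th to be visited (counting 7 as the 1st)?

9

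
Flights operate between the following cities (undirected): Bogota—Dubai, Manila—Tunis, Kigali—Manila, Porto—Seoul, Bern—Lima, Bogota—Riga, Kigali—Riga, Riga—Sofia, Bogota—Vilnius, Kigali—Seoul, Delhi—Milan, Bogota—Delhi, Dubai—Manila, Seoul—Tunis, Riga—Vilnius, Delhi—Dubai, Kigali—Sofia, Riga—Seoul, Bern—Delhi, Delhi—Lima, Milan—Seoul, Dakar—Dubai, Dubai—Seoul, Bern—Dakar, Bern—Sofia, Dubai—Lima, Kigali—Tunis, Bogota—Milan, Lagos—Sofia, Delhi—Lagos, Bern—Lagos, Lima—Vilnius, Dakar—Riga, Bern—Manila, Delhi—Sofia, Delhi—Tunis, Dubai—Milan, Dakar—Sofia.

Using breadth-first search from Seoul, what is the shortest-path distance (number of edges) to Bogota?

2

Level 0: Seoul
Level 1: Dubai, Kigali, Milan, Porto, Riga, Tunis
Level 2: Bogota, Dakar, Delhi, Lima, Manila, Sofia, Vilnius
Level 3: Bern, Lagos
Bogota first appears at level 2.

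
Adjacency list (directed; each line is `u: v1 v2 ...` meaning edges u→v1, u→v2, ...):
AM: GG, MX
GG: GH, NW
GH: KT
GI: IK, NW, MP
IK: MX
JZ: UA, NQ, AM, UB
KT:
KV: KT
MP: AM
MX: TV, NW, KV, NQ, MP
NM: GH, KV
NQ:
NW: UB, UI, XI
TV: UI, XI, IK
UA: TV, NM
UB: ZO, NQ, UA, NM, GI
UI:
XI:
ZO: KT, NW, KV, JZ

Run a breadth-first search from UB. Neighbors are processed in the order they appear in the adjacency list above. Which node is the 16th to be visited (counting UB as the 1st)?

Visit UB; enqueue ZO, NQ, UA, NM, GI → queue [ZO, NQ, UA, NM, GI]
Visit ZO; enqueue KT, NW, KV, JZ → queue [NQ, UA, NM, GI, KT, NW, KV, JZ]
Visit NQ → queue [UA, NM, GI, KT, NW, KV, JZ]
Visit UA; enqueue TV → queue [NM, GI, KT, NW, KV, JZ, TV]
Visit NM; enqueue GH → queue [GI, KT, NW, KV, JZ, TV, GH]
Visit GI; enqueue IK, MP → queue [KT, NW, KV, JZ, TV, GH, IK, MP]
Visit KT → queue [NW, KV, JZ, TV, GH, IK, MP]
Visit NW; enqueue UI, XI → queue [KV, JZ, TV, GH, IK, MP, UI, XI]
Visit KV → queue [JZ, TV, GH, IK, MP, UI, XI]
Visit JZ; enqueue AM → queue [TV, GH, IK, MP, UI, XI, AM]
Visit TV → queue [GH, IK, MP, UI, XI, AM]
Visit GH → queue [IK, MP, UI, XI, AM]
Visit IK; enqueue MX → queue [MP, UI, XI, AM, MX]
Visit MP → queue [UI, XI, AM, MX]
Visit UI → queue [XI, AM, MX]
Visit XI → queue [AM, MX]
Visit AM; enqueue GG → queue [MX, GG]
Visit MX → queue [GG]
Visit GG → queue []

Visit order: UB, ZO, NQ, UA, NM, GI, KT, NW, KV, JZ, TV, GH, IK, MP, UI, XI, AM, MX, GG

XI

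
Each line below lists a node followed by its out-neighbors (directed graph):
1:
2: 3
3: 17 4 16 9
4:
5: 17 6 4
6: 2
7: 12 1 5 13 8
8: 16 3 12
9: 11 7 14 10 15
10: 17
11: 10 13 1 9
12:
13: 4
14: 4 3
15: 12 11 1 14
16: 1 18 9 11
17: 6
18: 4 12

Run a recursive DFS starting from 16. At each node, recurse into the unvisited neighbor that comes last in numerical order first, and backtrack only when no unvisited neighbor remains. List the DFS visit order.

16 -> 18 -> 12 -> 4 -> 11 -> 13 -> 10 -> 17 -> 6 -> 2 -> 3 -> 9 -> 15 -> 14 -> 1 -> 7 -> 8 -> 5

Visit 16
16 → 18
18 → 12
18 → 4
16 → 11
11 → 13
11 → 10
10 → 17
17 → 6
6 → 2
2 → 3
3 → 9
9 → 15
15 → 14
15 → 1
9 → 7
7 → 8
7 → 5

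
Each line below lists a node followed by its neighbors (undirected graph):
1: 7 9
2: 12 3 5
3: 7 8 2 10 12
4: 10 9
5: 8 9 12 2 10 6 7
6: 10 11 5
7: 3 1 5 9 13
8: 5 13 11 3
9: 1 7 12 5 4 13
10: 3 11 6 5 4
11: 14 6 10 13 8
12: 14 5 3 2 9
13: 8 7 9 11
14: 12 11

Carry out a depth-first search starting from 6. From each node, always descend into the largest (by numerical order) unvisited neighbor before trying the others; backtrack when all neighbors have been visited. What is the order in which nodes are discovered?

6, 11, 14, 12, 9, 13, 8, 5, 10, 4, 3, 7, 1, 2

Visit 6
6 → 11
11 → 14
14 → 12
12 → 9
9 → 13
13 → 8
8 → 5
5 → 10
10 → 4
10 → 3
3 → 7
7 → 1
3 → 2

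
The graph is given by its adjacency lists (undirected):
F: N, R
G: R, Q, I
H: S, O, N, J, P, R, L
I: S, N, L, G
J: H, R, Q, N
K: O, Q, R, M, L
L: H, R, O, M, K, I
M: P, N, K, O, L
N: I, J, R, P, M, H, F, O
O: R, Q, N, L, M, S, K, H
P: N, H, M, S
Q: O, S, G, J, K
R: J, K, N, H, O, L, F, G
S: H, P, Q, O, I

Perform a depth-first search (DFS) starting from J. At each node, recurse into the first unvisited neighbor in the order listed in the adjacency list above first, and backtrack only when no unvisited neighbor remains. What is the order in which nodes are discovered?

J -> H -> S -> P -> N -> I -> L -> R -> K -> O -> Q -> G -> M -> F

Visit J
J → H
H → S
S → P
P → N
N → I
I → L
L → R
R → K
K → O
O → Q
Q → G
O → M
R → F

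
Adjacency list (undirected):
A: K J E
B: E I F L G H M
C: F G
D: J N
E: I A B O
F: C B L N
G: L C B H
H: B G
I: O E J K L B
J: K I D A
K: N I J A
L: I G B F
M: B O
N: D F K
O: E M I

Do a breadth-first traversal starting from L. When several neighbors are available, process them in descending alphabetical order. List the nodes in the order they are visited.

L, I, G, F, B, O, K, J, E, H, C, N, M, A, D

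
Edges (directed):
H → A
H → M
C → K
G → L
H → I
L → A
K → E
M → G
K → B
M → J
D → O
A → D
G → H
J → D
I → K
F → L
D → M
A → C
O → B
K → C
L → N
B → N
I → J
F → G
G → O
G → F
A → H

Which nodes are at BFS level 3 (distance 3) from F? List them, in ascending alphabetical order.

Level 0: F
Level 1: G, L
Level 2: A, H, N, O
Level 3: B, C, D, I, M
Level 4: J, K
Level 5: E

B, C, D, I, M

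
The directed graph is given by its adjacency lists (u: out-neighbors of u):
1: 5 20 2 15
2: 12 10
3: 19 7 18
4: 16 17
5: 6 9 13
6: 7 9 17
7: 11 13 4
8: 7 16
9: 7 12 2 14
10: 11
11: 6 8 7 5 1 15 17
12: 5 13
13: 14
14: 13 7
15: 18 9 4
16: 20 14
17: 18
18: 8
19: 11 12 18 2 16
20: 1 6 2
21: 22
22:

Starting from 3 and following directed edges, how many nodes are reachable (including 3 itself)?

20

BFS from 3 visits: 3, 19, 7, 18, 11, 12, 2, 16, 13, 4, 8, 6, 5, 1, 15, 17, 10, 20, 14, 9
Reachable nodes: 20 of 22 total.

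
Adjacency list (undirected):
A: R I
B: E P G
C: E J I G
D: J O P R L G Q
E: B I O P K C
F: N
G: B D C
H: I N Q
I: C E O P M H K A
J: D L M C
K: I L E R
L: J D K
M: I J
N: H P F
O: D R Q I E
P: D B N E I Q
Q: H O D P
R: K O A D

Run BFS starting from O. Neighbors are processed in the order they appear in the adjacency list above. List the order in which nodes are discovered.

O -> D -> R -> Q -> I -> E -> J -> P -> L -> G -> K -> A -> H -> C -> M -> B -> N -> F

Visit O; enqueue D, R, Q, I, E → queue [D, R, Q, I, E]
Visit D; enqueue J, P, L, G → queue [R, Q, I, E, J, P, L, G]
Visit R; enqueue K, A → queue [Q, I, E, J, P, L, G, K, A]
Visit Q; enqueue H → queue [I, E, J, P, L, G, K, A, H]
Visit I; enqueue C, M → queue [E, J, P, L, G, K, A, H, C, M]
Visit E; enqueue B → queue [J, P, L, G, K, A, H, C, M, B]
Visit J → queue [P, L, G, K, A, H, C, M, B]
Visit P; enqueue N → queue [L, G, K, A, H, C, M, B, N]
Visit L → queue [G, K, A, H, C, M, B, N]
Visit G → queue [K, A, H, C, M, B, N]
Visit K → queue [A, H, C, M, B, N]
Visit A → queue [H, C, M, B, N]
Visit H → queue [C, M, B, N]
Visit C → queue [M, B, N]
Visit M → queue [B, N]
Visit B → queue [N]
Visit N; enqueue F → queue [F]
Visit F → queue []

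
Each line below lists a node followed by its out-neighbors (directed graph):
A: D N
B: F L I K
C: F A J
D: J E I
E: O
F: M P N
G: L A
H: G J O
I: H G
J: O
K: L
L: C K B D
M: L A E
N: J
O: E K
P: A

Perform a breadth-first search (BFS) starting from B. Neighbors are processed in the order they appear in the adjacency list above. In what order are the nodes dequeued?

B, F, L, I, K, M, P, N, C, D, H, G, A, E, J, O

Visit B; enqueue F, L, I, K → queue [F, L, I, K]
Visit F; enqueue M, P, N → queue [L, I, K, M, P, N]
Visit L; enqueue C, D → queue [I, K, M, P, N, C, D]
Visit I; enqueue H, G → queue [K, M, P, N, C, D, H, G]
Visit K → queue [M, P, N, C, D, H, G]
Visit M; enqueue A, E → queue [P, N, C, D, H, G, A, E]
Visit P → queue [N, C, D, H, G, A, E]
Visit N; enqueue J → queue [C, D, H, G, A, E, J]
Visit C → queue [D, H, G, A, E, J]
Visit D → queue [H, G, A, E, J]
Visit H; enqueue O → queue [G, A, E, J, O]
Visit G → queue [A, E, J, O]
Visit A → queue [E, J, O]
Visit E → queue [J, O]
Visit J → queue [O]
Visit O → queue []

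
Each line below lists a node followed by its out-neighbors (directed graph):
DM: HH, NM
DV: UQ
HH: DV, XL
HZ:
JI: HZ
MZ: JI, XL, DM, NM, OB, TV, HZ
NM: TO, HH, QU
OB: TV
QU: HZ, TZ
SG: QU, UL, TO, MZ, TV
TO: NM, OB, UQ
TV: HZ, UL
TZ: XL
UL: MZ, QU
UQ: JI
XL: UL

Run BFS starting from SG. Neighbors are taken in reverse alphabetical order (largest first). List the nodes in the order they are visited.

Visit SG; enqueue UL, TV, TO, QU, MZ → queue [UL, TV, TO, QU, MZ]
Visit UL → queue [TV, TO, QU, MZ]
Visit TV; enqueue HZ → queue [TO, QU, MZ, HZ]
Visit TO; enqueue UQ, OB, NM → queue [QU, MZ, HZ, UQ, OB, NM]
Visit QU; enqueue TZ → queue [MZ, HZ, UQ, OB, NM, TZ]
Visit MZ; enqueue XL, JI, DM → queue [HZ, UQ, OB, NM, TZ, XL, JI, DM]
Visit HZ → queue [UQ, OB, NM, TZ, XL, JI, DM]
Visit UQ → queue [OB, NM, TZ, XL, JI, DM]
Visit OB → queue [NM, TZ, XL, JI, DM]
Visit NM; enqueue HH → queue [TZ, XL, JI, DM, HH]
Visit TZ → queue [XL, JI, DM, HH]
Visit XL → queue [JI, DM, HH]
Visit JI → queue [DM, HH]
Visit DM → queue [HH]
Visit HH; enqueue DV → queue [DV]
Visit DV → queue []

SG → UL → TV → TO → QU → MZ → HZ → UQ → OB → NM → TZ → XL → JI → DM → HH → DV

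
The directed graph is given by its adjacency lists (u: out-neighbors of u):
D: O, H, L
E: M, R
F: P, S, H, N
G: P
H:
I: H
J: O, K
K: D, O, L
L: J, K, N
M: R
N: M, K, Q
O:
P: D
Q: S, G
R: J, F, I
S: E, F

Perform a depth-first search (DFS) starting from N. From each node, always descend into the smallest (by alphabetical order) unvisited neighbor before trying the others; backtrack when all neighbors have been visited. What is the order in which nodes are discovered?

N -> K -> D -> H -> L -> J -> O -> M -> R -> F -> P -> S -> E -> I -> Q -> G

Visit N
N → K
K → D
D → H
D → L
L → J
J → O
N → M
M → R
R → F
F → P
F → S
S → E
R → I
N → Q
Q → G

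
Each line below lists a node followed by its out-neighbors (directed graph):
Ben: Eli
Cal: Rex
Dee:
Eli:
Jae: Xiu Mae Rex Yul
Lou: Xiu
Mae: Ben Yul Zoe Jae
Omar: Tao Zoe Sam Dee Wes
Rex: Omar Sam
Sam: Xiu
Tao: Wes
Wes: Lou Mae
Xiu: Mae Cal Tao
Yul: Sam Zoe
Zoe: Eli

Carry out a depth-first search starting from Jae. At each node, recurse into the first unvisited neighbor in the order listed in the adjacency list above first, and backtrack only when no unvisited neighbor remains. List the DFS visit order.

Visit Jae
Jae → Xiu
Xiu → Mae
Mae → Ben
Ben → Eli
Mae → Yul
Yul → Sam
Yul → Zoe
Xiu → Cal
Cal → Rex
Rex → Omar
Omar → Tao
Tao → Wes
Wes → Lou
Omar → Dee

Jae, Xiu, Mae, Ben, Eli, Yul, Sam, Zoe, Cal, Rex, Omar, Tao, Wes, Lou, Dee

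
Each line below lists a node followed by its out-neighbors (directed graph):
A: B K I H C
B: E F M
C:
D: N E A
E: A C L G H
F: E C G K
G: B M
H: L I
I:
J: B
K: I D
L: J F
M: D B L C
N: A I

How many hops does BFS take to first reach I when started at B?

Level 0: B
Level 1: E, F, M
Level 2: A, C, D, G, H, K, L
Level 3: I, J, N
I first appears at level 3.

3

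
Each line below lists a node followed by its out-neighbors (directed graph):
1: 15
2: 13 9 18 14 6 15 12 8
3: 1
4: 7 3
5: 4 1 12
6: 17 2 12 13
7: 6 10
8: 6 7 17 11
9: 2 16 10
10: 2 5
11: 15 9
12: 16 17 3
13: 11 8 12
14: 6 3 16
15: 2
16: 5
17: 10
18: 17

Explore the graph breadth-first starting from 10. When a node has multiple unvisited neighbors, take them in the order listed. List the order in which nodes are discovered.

Visit 10; enqueue 2, 5 → queue [2, 5]
Visit 2; enqueue 13, 9, 18, 14, 6, 15, 12, 8 → queue [5, 13, 9, 18, 14, 6, 15, 12, 8]
Visit 5; enqueue 4, 1 → queue [13, 9, 18, 14, 6, 15, 12, 8, 4, 1]
Visit 13; enqueue 11 → queue [9, 18, 14, 6, 15, 12, 8, 4, 1, 11]
Visit 9; enqueue 16 → queue [18, 14, 6, 15, 12, 8, 4, 1, 11, 16]
Visit 18; enqueue 17 → queue [14, 6, 15, 12, 8, 4, 1, 11, 16, 17]
Visit 14; enqueue 3 → queue [6, 15, 12, 8, 4, 1, 11, 16, 17, 3]
Visit 6 → queue [15, 12, 8, 4, 1, 11, 16, 17, 3]
Visit 15 → queue [12, 8, 4, 1, 11, 16, 17, 3]
Visit 12 → queue [8, 4, 1, 11, 16, 17, 3]
Visit 8; enqueue 7 → queue [4, 1, 11, 16, 17, 3, 7]
Visit 4 → queue [1, 11, 16, 17, 3, 7]
Visit 1 → queue [11, 16, 17, 3, 7]
Visit 11 → queue [16, 17, 3, 7]
Visit 16 → queue [17, 3, 7]
Visit 17 → queue [3, 7]
Visit 3 → queue [7]
Visit 7 → queue []

10, 2, 5, 13, 9, 18, 14, 6, 15, 12, 8, 4, 1, 11, 16, 17, 3, 7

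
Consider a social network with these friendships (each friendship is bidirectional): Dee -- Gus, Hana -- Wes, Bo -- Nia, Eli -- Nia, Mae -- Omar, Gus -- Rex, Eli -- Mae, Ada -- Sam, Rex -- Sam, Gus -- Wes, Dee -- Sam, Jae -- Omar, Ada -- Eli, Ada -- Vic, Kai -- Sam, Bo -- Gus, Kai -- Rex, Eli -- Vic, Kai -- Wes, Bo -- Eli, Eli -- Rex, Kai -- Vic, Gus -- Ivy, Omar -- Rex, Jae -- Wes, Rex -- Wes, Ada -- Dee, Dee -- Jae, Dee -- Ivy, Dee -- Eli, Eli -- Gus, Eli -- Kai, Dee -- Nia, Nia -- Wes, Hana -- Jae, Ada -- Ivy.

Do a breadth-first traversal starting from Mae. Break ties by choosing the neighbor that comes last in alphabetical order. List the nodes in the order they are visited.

Visit Mae; enqueue Omar, Eli → queue [Omar, Eli]
Visit Omar; enqueue Rex, Jae → queue [Eli, Rex, Jae]
Visit Eli; enqueue Vic, Nia, Kai, Gus, Dee, Bo, Ada → queue [Rex, Jae, Vic, Nia, Kai, Gus, Dee, Bo, Ada]
Visit Rex; enqueue Wes, Sam → queue [Jae, Vic, Nia, Kai, Gus, Dee, Bo, Ada, Wes, Sam]
Visit Jae; enqueue Hana → queue [Vic, Nia, Kai, Gus, Dee, Bo, Ada, Wes, Sam, Hana]
Visit Vic → queue [Nia, Kai, Gus, Dee, Bo, Ada, Wes, Sam, Hana]
Visit Nia → queue [Kai, Gus, Dee, Bo, Ada, Wes, Sam, Hana]
Visit Kai → queue [Gus, Dee, Bo, Ada, Wes, Sam, Hana]
Visit Gus; enqueue Ivy → queue [Dee, Bo, Ada, Wes, Sam, Hana, Ivy]
Visit Dee → queue [Bo, Ada, Wes, Sam, Hana, Ivy]
Visit Bo → queue [Ada, Wes, Sam, Hana, Ivy]
Visit Ada → queue [Wes, Sam, Hana, Ivy]
Visit Wes → queue [Sam, Hana, Ivy]
Visit Sam → queue [Hana, Ivy]
Visit Hana → queue [Ivy]
Visit Ivy → queue []

Mae -> Omar -> Eli -> Rex -> Jae -> Vic -> Nia -> Kai -> Gus -> Dee -> Bo -> Ada -> Wes -> Sam -> Hana -> Ivy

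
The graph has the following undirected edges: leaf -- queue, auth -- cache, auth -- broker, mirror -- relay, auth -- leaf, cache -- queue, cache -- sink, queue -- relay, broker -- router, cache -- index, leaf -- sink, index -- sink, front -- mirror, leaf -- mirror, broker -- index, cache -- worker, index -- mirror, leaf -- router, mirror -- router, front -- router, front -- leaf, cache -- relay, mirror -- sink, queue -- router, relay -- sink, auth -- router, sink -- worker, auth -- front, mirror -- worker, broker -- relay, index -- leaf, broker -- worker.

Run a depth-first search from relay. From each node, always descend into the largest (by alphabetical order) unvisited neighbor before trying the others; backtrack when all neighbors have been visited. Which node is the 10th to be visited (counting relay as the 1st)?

Visit relay
relay → sink
sink → worker
worker → mirror
mirror → router
router → queue
queue → leaf
leaf → index
index → cache
cache → auth
auth → front
auth → broker

Visit order: relay, sink, worker, mirror, router, queue, leaf, index, cache, auth, front, broker

auth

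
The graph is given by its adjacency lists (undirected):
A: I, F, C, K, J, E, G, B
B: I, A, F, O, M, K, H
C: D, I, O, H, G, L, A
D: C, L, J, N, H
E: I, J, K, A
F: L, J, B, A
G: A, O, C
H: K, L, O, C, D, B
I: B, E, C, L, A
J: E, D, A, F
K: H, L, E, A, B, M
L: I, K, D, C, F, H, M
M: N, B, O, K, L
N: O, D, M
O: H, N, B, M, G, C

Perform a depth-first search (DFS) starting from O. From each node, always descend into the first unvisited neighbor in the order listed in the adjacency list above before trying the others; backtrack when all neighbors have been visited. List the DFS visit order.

O H K L I B A F J E D C G N M

Visit O
O → H
H → K
K → L
L → I
I → B
B → A
A → F
F → J
J → E
J → D
D → C
C → G
D → N
N → M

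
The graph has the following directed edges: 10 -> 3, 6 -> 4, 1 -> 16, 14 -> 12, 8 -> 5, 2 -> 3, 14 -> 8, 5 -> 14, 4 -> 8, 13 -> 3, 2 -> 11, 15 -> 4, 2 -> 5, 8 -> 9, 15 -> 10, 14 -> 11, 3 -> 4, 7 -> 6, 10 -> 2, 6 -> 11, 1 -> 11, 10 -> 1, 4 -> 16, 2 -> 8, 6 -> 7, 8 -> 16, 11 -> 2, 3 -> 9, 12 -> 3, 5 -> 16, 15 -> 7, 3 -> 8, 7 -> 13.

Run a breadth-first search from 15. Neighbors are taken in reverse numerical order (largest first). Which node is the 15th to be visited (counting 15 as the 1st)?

14

Visit 15; enqueue 10, 7, 4 → queue [10, 7, 4]
Visit 10; enqueue 3, 2, 1 → queue [7, 4, 3, 2, 1]
Visit 7; enqueue 13, 6 → queue [4, 3, 2, 1, 13, 6]
Visit 4; enqueue 16, 8 → queue [3, 2, 1, 13, 6, 16, 8]
Visit 3; enqueue 9 → queue [2, 1, 13, 6, 16, 8, 9]
Visit 2; enqueue 11, 5 → queue [1, 13, 6, 16, 8, 9, 11, 5]
Visit 1 → queue [13, 6, 16, 8, 9, 11, 5]
Visit 13 → queue [6, 16, 8, 9, 11, 5]
Visit 6 → queue [16, 8, 9, 11, 5]
Visit 16 → queue [8, 9, 11, 5]
Visit 8 → queue [9, 11, 5]
Visit 9 → queue [11, 5]
Visit 11 → queue [5]
Visit 5; enqueue 14 → queue [14]
Visit 14; enqueue 12 → queue [12]
Visit 12 → queue []

Visit order: 15, 10, 7, 4, 3, 2, 1, 13, 6, 16, 8, 9, 11, 5, 14, 12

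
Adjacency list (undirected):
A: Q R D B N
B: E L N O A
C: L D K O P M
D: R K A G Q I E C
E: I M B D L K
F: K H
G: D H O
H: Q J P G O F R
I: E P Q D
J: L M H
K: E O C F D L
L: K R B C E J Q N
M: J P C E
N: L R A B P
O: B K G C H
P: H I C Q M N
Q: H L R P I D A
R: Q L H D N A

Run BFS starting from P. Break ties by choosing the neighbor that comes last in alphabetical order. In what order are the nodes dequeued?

Visit P; enqueue Q, N, M, I, H, C → queue [Q, N, M, I, H, C]
Visit Q; enqueue R, L, D, A → queue [N, M, I, H, C, R, L, D, A]
Visit N; enqueue B → queue [M, I, H, C, R, L, D, A, B]
Visit M; enqueue J, E → queue [I, H, C, R, L, D, A, B, J, E]
Visit I → queue [H, C, R, L, D, A, B, J, E]
Visit H; enqueue O, G, F → queue [C, R, L, D, A, B, J, E, O, G, F]
Visit C; enqueue K → queue [R, L, D, A, B, J, E, O, G, F, K]
Visit R → queue [L, D, A, B, J, E, O, G, F, K]
Visit L → queue [D, A, B, J, E, O, G, F, K]
Visit D → queue [A, B, J, E, O, G, F, K]
Visit A → queue [B, J, E, O, G, F, K]
Visit B → queue [J, E, O, G, F, K]
Visit J → queue [E, O, G, F, K]
Visit E → queue [O, G, F, K]
Visit O → queue [G, F, K]
Visit G → queue [F, K]
Visit F → queue [K]
Visit K → queue []

P, Q, N, M, I, H, C, R, L, D, A, B, J, E, O, G, F, K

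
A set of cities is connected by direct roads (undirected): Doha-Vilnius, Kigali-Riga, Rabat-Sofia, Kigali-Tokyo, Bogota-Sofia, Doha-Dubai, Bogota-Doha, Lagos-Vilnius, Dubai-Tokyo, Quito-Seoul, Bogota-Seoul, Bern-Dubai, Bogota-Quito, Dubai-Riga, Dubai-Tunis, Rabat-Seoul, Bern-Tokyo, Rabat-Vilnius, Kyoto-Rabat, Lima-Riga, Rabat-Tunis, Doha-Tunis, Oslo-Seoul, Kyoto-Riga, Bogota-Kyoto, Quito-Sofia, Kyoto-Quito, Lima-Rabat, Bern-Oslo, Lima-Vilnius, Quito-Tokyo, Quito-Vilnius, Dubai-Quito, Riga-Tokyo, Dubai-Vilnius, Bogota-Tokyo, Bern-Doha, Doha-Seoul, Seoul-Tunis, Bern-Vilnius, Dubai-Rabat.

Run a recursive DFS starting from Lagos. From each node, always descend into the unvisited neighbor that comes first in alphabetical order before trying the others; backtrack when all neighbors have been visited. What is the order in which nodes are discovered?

Visit Lagos
Lagos → Vilnius
Vilnius → Bern
Bern → Doha
Doha → Bogota
Bogota → Kyoto
Kyoto → Quito
Quito → Dubai
Dubai → Rabat
Rabat → Lima
Lima → Riga
Riga → Kigali
Kigali → Tokyo
Rabat → Seoul
Seoul → Oslo
Seoul → Tunis
Rabat → Sofia

Lagos → Vilnius → Bern → Doha → Bogota → Kyoto → Quito → Dubai → Rabat → Lima → Riga → Kigali → Tokyo → Seoul → Oslo → Tunis → Sofia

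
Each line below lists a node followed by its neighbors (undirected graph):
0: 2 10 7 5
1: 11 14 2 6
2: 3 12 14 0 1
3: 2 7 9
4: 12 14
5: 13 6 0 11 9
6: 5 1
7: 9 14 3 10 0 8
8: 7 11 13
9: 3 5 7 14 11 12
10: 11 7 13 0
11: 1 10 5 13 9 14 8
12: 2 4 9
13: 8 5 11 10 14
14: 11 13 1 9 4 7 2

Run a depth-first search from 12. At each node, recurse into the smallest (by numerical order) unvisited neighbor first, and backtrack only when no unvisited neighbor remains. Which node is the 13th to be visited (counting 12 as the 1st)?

4

Visit 12
12 → 2
2 → 0
0 → 5
5 → 6
6 → 1
1 → 11
11 → 8
8 → 7
7 → 3
3 → 9
9 → 14
14 → 4
14 → 13
13 → 10

Visit order: 12, 2, 0, 5, 6, 1, 11, 8, 7, 3, 9, 14, 4, 13, 10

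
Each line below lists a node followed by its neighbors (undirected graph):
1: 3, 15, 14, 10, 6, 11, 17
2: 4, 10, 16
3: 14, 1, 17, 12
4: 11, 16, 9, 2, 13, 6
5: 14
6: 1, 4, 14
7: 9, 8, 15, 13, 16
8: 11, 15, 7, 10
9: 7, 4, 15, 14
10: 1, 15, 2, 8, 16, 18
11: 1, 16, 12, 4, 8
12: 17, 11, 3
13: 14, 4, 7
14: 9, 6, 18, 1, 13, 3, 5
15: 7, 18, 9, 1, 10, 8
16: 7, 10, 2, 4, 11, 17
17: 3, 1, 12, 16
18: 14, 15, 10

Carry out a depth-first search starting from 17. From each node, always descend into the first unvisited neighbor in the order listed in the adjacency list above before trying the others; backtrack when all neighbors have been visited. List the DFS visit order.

Visit 17
17 → 3
3 → 14
14 → 9
9 → 7
7 → 8
8 → 11
11 → 1
1 → 15
15 → 18
18 → 10
10 → 2
2 → 4
4 → 16
4 → 13
4 → 6
11 → 12
14 → 5

17 -> 3 -> 14 -> 9 -> 7 -> 8 -> 11 -> 1 -> 15 -> 18 -> 10 -> 2 -> 4 -> 16 -> 13 -> 6 -> 12 -> 5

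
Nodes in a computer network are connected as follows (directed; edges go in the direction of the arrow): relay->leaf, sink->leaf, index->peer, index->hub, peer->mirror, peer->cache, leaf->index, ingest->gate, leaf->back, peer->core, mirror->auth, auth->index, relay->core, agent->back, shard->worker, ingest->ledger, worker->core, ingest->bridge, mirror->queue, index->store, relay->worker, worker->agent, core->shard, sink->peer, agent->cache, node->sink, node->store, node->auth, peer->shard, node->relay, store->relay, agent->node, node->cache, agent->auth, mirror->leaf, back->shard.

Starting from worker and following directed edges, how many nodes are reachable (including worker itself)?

BFS from worker visits: worker, core, agent, shard, node, cache, back, auth, store, sink, relay, index, peer, leaf, hub, mirror, queue
Reachable nodes: 17 of 21 total.

17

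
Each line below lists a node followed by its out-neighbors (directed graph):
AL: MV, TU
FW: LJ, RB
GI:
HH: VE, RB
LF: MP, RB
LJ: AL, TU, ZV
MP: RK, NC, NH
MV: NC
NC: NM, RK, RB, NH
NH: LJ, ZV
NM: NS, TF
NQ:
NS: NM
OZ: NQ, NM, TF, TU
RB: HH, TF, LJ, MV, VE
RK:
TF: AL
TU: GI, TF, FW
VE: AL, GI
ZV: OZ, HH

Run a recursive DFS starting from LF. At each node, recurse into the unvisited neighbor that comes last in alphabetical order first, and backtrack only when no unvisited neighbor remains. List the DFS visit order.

LF, RB, VE, GI, AL, TU, TF, FW, LJ, ZV, OZ, NQ, NM, NS, HH, MV, NC, RK, NH, MP

Visit LF
LF → RB
RB → VE
VE → GI
VE → AL
AL → TU
TU → TF
TU → FW
FW → LJ
LJ → ZV
ZV → OZ
OZ → NQ
OZ → NM
NM → NS
ZV → HH
AL → MV
MV → NC
NC → RK
NC → NH
LF → MP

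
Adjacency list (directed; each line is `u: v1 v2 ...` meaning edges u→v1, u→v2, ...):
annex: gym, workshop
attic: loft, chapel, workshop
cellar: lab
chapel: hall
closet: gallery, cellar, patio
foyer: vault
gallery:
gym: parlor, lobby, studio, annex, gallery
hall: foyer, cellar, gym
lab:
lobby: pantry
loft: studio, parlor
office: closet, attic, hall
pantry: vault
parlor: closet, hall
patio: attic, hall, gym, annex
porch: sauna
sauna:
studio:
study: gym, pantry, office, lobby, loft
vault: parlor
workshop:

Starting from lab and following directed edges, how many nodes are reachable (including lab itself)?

1

BFS from lab visits: lab
Reachable nodes: 1 of 22 total.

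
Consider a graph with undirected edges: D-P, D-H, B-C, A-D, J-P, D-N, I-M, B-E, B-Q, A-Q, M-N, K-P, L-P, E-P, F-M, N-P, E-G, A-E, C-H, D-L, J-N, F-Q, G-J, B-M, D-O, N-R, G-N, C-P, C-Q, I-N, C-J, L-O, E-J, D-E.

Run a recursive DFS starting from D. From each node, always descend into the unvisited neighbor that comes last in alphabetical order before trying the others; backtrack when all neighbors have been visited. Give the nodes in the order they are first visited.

Visit D
D → P
P → N
N → R
N → M
M → I
M → F
F → Q
Q → C
C → J
J → G
G → E
E → B
E → A
C → H
P → L
L → O
P → K

D, P, N, R, M, I, F, Q, C, J, G, E, B, A, H, L, O, K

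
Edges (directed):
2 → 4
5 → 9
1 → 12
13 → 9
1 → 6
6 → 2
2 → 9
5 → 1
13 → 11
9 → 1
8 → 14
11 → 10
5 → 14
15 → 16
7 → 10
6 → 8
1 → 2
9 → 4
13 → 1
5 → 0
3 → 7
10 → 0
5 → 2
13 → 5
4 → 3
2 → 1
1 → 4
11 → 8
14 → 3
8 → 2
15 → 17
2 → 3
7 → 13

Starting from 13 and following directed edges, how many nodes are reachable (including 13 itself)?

15

BFS from 13 visits: 13, 1, 5, 9, 11, 2, 4, 6, 12, 0, 14, 8, 10, 3, 7
Reachable nodes: 15 of 18 total.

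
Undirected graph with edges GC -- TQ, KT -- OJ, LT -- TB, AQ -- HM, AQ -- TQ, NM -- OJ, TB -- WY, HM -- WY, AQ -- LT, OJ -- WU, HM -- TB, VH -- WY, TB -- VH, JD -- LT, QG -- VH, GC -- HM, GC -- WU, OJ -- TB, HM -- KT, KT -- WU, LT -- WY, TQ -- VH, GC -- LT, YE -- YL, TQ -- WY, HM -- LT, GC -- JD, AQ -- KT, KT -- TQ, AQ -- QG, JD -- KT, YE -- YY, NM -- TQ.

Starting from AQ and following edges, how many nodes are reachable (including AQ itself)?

BFS from AQ visits: AQ, HM, KT, LT, QG, TQ, GC, TB, WY, JD, OJ, WU, VH, NM
Reachable nodes: 14 of 17 total.

14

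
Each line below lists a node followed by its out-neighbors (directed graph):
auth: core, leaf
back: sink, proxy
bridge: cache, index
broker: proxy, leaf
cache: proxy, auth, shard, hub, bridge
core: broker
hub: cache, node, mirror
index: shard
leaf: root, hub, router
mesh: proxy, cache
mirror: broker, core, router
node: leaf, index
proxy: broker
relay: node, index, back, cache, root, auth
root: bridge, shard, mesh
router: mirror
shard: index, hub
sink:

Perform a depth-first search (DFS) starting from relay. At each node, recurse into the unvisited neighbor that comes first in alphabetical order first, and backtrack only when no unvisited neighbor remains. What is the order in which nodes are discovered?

Visit relay
relay → auth
auth → core
core → broker
broker → leaf
leaf → hub
hub → cache
cache → bridge
bridge → index
index → shard
cache → proxy
hub → mirror
mirror → router
hub → node
leaf → root
root → mesh
relay → back
back → sink

relay -> auth -> core -> broker -> leaf -> hub -> cache -> bridge -> index -> shard -> proxy -> mirror -> router -> node -> root -> mesh -> back -> sink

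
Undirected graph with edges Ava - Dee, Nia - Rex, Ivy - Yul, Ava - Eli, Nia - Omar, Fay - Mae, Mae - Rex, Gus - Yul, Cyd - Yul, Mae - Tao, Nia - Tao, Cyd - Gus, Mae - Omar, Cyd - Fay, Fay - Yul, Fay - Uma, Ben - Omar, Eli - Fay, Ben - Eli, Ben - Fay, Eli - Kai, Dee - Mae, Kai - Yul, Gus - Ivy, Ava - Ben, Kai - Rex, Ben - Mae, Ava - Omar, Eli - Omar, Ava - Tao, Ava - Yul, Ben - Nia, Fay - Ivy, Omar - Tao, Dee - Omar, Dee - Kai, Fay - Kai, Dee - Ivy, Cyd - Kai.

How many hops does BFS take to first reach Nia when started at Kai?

Level 0: Kai
Level 1: Cyd, Dee, Eli, Fay, Rex, Yul
Level 2: Ava, Ben, Gus, Ivy, Mae, Nia, Omar, Uma
Level 3: Tao
Nia first appears at level 2.

2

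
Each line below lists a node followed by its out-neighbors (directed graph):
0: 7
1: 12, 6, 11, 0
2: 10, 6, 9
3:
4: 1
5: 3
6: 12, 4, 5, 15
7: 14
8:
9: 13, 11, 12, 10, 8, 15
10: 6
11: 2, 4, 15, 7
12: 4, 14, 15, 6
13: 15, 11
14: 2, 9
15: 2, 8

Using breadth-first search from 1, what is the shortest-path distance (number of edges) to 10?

3

Level 0: 1
Level 1: 0, 6, 11, 12
Level 2: 2, 4, 5, 7, 14, 15
Level 3: 3, 8, 9, 10
Level 4: 13
10 first appears at level 3.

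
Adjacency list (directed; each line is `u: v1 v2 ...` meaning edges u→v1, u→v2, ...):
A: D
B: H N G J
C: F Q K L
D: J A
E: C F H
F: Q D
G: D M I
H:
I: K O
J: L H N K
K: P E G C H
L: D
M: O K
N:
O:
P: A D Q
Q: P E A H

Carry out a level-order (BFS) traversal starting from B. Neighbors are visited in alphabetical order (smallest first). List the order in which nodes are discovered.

Visit B; enqueue G, H, J, N → queue [G, H, J, N]
Visit G; enqueue D, I, M → queue [H, J, N, D, I, M]
Visit H → queue [J, N, D, I, M]
Visit J; enqueue K, L → queue [N, D, I, M, K, L]
Visit N → queue [D, I, M, K, L]
Visit D; enqueue A → queue [I, M, K, L, A]
Visit I; enqueue O → queue [M, K, L, A, O]
Visit M → queue [K, L, A, O]
Visit K; enqueue C, E, P → queue [L, A, O, C, E, P]
Visit L → queue [A, O, C, E, P]
Visit A → queue [O, C, E, P]
Visit O → queue [C, E, P]
Visit C; enqueue F, Q → queue [E, P, F, Q]
Visit E → queue [P, F, Q]
Visit P → queue [F, Q]
Visit F → queue [Q]
Visit Q → queue []

B → G → H → J → N → D → I → M → K → L → A → O → C → E → P → F → Q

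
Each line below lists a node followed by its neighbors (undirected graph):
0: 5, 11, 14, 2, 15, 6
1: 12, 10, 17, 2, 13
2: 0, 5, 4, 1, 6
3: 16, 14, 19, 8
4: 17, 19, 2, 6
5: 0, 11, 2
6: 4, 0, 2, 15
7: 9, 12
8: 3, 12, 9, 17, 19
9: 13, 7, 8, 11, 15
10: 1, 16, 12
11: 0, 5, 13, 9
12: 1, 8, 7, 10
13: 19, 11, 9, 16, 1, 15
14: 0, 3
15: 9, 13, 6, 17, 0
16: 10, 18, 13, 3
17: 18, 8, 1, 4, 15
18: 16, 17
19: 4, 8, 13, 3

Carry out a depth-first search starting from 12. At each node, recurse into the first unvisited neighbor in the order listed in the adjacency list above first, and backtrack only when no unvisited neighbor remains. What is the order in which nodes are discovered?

Visit 12
12 → 1
1 → 10
10 → 16
16 → 18
18 → 17
17 → 8
8 → 3
3 → 14
14 → 0
0 → 5
5 → 11
11 → 13
13 → 19
19 → 4
4 → 2
2 → 6
6 → 15
15 → 9
9 → 7

12 1 10 16 18 17 8 3 14 0 5 11 13 19 4 2 6 15 9 7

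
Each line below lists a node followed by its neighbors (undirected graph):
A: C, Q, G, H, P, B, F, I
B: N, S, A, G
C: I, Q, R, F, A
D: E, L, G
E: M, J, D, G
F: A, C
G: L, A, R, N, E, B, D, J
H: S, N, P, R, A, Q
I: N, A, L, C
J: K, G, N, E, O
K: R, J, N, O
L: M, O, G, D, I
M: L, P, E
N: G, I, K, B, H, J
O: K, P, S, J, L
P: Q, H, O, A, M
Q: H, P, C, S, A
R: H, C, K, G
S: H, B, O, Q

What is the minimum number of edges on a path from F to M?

Level 0: F
Level 1: A, C
Level 2: B, G, H, I, P, Q, R
Level 3: D, E, J, K, L, M, N, O, S
M first appears at level 3.

3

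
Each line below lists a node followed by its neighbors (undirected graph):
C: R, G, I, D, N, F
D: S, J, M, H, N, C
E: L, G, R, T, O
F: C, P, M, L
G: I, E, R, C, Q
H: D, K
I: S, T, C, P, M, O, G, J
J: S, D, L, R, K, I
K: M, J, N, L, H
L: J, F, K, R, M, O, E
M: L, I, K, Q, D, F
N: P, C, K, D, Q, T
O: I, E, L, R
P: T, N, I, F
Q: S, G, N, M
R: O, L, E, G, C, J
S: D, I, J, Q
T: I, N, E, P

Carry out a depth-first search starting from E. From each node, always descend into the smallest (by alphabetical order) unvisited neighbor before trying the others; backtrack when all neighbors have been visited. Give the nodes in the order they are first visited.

E → G → C → D → H → K → J → I → M → F → L → O → R → P → N → Q → S → T

Visit E
E → G
G → C
C → D
D → H
H → K
K → J
J → I
I → M
M → F
F → L
L → O
O → R
F → P
P → N
N → Q
Q → S
N → T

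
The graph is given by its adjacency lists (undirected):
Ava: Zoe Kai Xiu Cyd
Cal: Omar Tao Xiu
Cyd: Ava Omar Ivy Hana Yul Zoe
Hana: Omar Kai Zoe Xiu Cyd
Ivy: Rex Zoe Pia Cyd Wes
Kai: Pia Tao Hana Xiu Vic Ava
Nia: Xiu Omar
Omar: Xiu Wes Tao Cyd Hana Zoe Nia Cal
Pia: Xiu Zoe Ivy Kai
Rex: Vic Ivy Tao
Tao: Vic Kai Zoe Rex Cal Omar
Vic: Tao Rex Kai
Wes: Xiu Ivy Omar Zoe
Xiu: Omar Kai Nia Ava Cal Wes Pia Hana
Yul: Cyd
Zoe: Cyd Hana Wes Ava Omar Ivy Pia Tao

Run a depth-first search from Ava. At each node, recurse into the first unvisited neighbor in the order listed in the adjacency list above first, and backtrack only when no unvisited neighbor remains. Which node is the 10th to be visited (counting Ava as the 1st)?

Visit Ava
Ava → Zoe
Zoe → Cyd
Cyd → Omar
Omar → Xiu
Xiu → Kai
Kai → Pia
Pia → Ivy
Ivy → Rex
Rex → Vic
Vic → Tao
Tao → Cal
Ivy → Wes
Kai → Hana
Xiu → Nia
Cyd → Yul

Visit order: Ava, Zoe, Cyd, Omar, Xiu, Kai, Pia, Ivy, Rex, Vic, Tao, Cal, Wes, Hana, Nia, Yul

Vic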